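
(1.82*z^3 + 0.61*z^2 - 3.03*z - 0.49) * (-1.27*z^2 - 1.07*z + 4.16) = -2.3114*z^5 - 2.7221*z^4 + 10.7666*z^3 + 6.402*z^2 - 12.0805*z - 2.0384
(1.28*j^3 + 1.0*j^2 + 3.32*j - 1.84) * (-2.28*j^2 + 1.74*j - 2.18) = -2.9184*j^5 - 0.0528*j^4 - 8.62*j^3 + 7.792*j^2 - 10.4392*j + 4.0112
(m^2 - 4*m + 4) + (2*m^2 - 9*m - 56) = 3*m^2 - 13*m - 52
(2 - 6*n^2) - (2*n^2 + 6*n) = -8*n^2 - 6*n + 2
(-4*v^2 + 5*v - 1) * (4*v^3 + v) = -16*v^5 + 20*v^4 - 8*v^3 + 5*v^2 - v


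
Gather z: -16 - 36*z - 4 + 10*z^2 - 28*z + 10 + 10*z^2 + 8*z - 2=20*z^2 - 56*z - 12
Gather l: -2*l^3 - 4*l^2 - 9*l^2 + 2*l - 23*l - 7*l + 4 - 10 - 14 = -2*l^3 - 13*l^2 - 28*l - 20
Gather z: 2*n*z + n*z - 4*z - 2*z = z*(3*n - 6)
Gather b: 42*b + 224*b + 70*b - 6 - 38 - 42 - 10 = 336*b - 96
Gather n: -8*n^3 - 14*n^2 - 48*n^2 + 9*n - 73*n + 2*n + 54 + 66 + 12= -8*n^3 - 62*n^2 - 62*n + 132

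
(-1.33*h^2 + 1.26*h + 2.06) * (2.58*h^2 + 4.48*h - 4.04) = -3.4314*h^4 - 2.7076*h^3 + 16.3328*h^2 + 4.1384*h - 8.3224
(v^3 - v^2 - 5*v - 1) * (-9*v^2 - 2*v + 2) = -9*v^5 + 7*v^4 + 49*v^3 + 17*v^2 - 8*v - 2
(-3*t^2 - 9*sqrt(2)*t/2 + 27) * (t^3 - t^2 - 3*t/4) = -3*t^5 - 9*sqrt(2)*t^4/2 + 3*t^4 + 9*sqrt(2)*t^3/2 + 117*t^3/4 - 27*t^2 + 27*sqrt(2)*t^2/8 - 81*t/4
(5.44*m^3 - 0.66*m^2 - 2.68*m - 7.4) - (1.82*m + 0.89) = 5.44*m^3 - 0.66*m^2 - 4.5*m - 8.29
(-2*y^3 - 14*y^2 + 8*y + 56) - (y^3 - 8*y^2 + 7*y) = -3*y^3 - 6*y^2 + y + 56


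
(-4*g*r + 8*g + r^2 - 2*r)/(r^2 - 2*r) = (-4*g + r)/r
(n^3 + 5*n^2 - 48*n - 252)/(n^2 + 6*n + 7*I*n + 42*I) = (n^2 - n - 42)/(n + 7*I)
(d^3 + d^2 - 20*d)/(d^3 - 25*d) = (d - 4)/(d - 5)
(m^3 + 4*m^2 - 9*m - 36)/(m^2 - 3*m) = m + 7 + 12/m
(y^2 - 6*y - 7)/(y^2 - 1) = (y - 7)/(y - 1)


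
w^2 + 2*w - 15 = (w - 3)*(w + 5)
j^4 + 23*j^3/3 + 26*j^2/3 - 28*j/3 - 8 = (j - 1)*(j + 2/3)*(j + 2)*(j + 6)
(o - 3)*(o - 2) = o^2 - 5*o + 6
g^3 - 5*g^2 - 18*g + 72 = (g - 6)*(g - 3)*(g + 4)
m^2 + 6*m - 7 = (m - 1)*(m + 7)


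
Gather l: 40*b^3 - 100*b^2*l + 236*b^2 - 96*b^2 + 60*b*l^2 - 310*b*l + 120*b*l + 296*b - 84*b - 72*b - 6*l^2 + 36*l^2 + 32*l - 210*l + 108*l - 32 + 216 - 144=40*b^3 + 140*b^2 + 140*b + l^2*(60*b + 30) + l*(-100*b^2 - 190*b - 70) + 40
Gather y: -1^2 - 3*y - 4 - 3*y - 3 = -6*y - 8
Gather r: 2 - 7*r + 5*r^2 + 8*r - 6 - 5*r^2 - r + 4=0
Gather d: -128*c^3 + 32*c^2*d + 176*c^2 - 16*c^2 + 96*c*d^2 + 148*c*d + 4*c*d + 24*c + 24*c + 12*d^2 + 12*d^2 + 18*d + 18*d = -128*c^3 + 160*c^2 + 48*c + d^2*(96*c + 24) + d*(32*c^2 + 152*c + 36)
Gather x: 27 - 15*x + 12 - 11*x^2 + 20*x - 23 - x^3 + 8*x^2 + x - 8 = -x^3 - 3*x^2 + 6*x + 8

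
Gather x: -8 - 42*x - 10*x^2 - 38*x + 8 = -10*x^2 - 80*x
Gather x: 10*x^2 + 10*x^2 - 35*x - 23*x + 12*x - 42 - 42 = 20*x^2 - 46*x - 84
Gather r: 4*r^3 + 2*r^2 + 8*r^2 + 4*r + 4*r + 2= 4*r^3 + 10*r^2 + 8*r + 2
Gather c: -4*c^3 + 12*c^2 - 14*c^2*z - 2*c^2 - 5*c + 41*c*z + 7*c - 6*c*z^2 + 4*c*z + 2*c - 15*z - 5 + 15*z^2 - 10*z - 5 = -4*c^3 + c^2*(10 - 14*z) + c*(-6*z^2 + 45*z + 4) + 15*z^2 - 25*z - 10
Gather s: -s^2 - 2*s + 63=-s^2 - 2*s + 63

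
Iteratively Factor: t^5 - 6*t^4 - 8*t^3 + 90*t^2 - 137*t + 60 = (t - 1)*(t^4 - 5*t^3 - 13*t^2 + 77*t - 60) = (t - 1)^2*(t^3 - 4*t^2 - 17*t + 60) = (t - 5)*(t - 1)^2*(t^2 + t - 12) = (t - 5)*(t - 3)*(t - 1)^2*(t + 4)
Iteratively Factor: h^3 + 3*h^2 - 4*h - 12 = (h + 2)*(h^2 + h - 6) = (h - 2)*(h + 2)*(h + 3)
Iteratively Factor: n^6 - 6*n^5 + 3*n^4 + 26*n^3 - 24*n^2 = (n - 3)*(n^5 - 3*n^4 - 6*n^3 + 8*n^2) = (n - 4)*(n - 3)*(n^4 + n^3 - 2*n^2) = (n - 4)*(n - 3)*(n + 2)*(n^3 - n^2) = n*(n - 4)*(n - 3)*(n + 2)*(n^2 - n) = n^2*(n - 4)*(n - 3)*(n + 2)*(n - 1)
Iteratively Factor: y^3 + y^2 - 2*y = (y - 1)*(y^2 + 2*y) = y*(y - 1)*(y + 2)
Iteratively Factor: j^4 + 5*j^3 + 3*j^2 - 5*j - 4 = (j + 4)*(j^3 + j^2 - j - 1) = (j + 1)*(j + 4)*(j^2 - 1) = (j - 1)*(j + 1)*(j + 4)*(j + 1)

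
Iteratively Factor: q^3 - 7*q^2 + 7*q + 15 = (q - 3)*(q^2 - 4*q - 5) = (q - 3)*(q + 1)*(q - 5)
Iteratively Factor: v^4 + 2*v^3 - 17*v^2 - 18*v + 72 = (v - 2)*(v^3 + 4*v^2 - 9*v - 36) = (v - 2)*(v + 4)*(v^2 - 9) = (v - 2)*(v + 3)*(v + 4)*(v - 3)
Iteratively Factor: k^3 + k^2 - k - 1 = (k - 1)*(k^2 + 2*k + 1) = (k - 1)*(k + 1)*(k + 1)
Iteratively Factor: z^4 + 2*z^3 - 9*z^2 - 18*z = (z)*(z^3 + 2*z^2 - 9*z - 18) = z*(z + 3)*(z^2 - z - 6) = z*(z + 2)*(z + 3)*(z - 3)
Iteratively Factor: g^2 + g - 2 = (g + 2)*(g - 1)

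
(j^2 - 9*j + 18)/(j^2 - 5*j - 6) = (j - 3)/(j + 1)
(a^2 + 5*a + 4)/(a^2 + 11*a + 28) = (a + 1)/(a + 7)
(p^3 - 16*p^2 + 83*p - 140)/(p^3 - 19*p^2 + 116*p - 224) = (p - 5)/(p - 8)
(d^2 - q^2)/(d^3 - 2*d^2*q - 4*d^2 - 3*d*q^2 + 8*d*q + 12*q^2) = (-d + q)/(-d^2 + 3*d*q + 4*d - 12*q)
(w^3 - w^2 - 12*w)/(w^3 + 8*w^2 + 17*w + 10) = w*(w^2 - w - 12)/(w^3 + 8*w^2 + 17*w + 10)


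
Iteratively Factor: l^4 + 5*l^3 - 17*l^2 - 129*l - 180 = (l + 3)*(l^3 + 2*l^2 - 23*l - 60) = (l + 3)^2*(l^2 - l - 20) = (l + 3)^2*(l + 4)*(l - 5)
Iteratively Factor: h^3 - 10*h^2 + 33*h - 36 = (h - 3)*(h^2 - 7*h + 12) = (h - 4)*(h - 3)*(h - 3)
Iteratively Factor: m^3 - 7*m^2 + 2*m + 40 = (m - 4)*(m^2 - 3*m - 10) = (m - 4)*(m + 2)*(m - 5)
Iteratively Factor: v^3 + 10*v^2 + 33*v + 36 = (v + 3)*(v^2 + 7*v + 12) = (v + 3)^2*(v + 4)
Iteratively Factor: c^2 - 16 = (c + 4)*(c - 4)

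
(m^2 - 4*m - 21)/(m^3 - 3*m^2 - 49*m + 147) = (m + 3)/(m^2 + 4*m - 21)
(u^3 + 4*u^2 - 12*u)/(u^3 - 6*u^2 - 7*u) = (-u^2 - 4*u + 12)/(-u^2 + 6*u + 7)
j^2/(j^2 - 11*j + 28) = j^2/(j^2 - 11*j + 28)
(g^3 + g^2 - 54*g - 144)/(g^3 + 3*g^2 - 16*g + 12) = (g^2 - 5*g - 24)/(g^2 - 3*g + 2)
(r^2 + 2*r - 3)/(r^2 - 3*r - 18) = (r - 1)/(r - 6)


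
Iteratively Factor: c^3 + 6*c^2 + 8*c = (c)*(c^2 + 6*c + 8) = c*(c + 2)*(c + 4)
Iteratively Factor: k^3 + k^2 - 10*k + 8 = (k - 2)*(k^2 + 3*k - 4) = (k - 2)*(k + 4)*(k - 1)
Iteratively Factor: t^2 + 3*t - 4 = (t + 4)*(t - 1)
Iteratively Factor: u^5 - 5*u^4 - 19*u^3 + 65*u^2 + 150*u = (u - 5)*(u^4 - 19*u^2 - 30*u) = (u - 5)*(u + 3)*(u^3 - 3*u^2 - 10*u) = (u - 5)*(u + 2)*(u + 3)*(u^2 - 5*u) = (u - 5)^2*(u + 2)*(u + 3)*(u)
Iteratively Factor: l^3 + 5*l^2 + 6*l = (l + 3)*(l^2 + 2*l) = (l + 2)*(l + 3)*(l)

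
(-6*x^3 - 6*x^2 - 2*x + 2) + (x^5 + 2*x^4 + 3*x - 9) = x^5 + 2*x^4 - 6*x^3 - 6*x^2 + x - 7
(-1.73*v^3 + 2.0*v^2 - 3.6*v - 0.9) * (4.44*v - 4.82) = -7.6812*v^4 + 17.2186*v^3 - 25.624*v^2 + 13.356*v + 4.338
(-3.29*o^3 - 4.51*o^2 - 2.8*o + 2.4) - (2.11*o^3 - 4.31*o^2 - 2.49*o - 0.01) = -5.4*o^3 - 0.2*o^2 - 0.31*o + 2.41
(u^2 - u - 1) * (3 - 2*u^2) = -2*u^4 + 2*u^3 + 5*u^2 - 3*u - 3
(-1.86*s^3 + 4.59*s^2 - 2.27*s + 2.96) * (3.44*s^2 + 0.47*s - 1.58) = -6.3984*s^5 + 14.9154*s^4 - 2.7127*s^3 + 1.8633*s^2 + 4.9778*s - 4.6768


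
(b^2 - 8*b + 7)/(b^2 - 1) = (b - 7)/(b + 1)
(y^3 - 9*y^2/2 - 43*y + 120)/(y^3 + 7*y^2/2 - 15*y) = (y - 8)/y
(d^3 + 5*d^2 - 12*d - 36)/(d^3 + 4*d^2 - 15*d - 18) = (d + 2)/(d + 1)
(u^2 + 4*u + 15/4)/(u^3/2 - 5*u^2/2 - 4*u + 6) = (4*u^2 + 16*u + 15)/(2*(u^3 - 5*u^2 - 8*u + 12))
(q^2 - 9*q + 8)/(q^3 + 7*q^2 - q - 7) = (q - 8)/(q^2 + 8*q + 7)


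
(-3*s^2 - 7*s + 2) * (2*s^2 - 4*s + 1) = -6*s^4 - 2*s^3 + 29*s^2 - 15*s + 2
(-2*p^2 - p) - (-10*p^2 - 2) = 8*p^2 - p + 2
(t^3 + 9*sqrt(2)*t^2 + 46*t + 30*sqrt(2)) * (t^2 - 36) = t^5 + 9*sqrt(2)*t^4 + 10*t^3 - 294*sqrt(2)*t^2 - 1656*t - 1080*sqrt(2)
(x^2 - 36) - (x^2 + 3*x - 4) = -3*x - 32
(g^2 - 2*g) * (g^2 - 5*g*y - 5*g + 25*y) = g^4 - 5*g^3*y - 7*g^3 + 35*g^2*y + 10*g^2 - 50*g*y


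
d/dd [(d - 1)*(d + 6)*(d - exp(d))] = -d^2*exp(d) + 3*d^2 - 7*d*exp(d) + 10*d + exp(d) - 6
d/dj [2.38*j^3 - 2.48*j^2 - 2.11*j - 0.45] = 7.14*j^2 - 4.96*j - 2.11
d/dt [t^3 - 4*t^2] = t*(3*t - 8)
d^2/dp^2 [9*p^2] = 18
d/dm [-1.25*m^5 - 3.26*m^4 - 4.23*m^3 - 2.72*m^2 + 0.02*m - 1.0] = -6.25*m^4 - 13.04*m^3 - 12.69*m^2 - 5.44*m + 0.02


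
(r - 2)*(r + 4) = r^2 + 2*r - 8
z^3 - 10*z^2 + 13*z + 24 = (z - 8)*(z - 3)*(z + 1)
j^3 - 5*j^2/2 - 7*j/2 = j*(j - 7/2)*(j + 1)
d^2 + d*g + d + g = (d + 1)*(d + g)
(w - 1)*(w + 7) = w^2 + 6*w - 7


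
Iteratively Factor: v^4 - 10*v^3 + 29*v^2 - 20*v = (v - 5)*(v^3 - 5*v^2 + 4*v) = (v - 5)*(v - 4)*(v^2 - v) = v*(v - 5)*(v - 4)*(v - 1)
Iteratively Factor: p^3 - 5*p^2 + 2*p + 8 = (p - 4)*(p^2 - p - 2) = (p - 4)*(p - 2)*(p + 1)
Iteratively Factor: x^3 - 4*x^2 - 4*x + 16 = (x - 4)*(x^2 - 4) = (x - 4)*(x + 2)*(x - 2)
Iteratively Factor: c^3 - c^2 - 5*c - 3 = (c + 1)*(c^2 - 2*c - 3) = (c - 3)*(c + 1)*(c + 1)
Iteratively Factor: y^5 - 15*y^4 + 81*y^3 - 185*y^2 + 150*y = (y - 5)*(y^4 - 10*y^3 + 31*y^2 - 30*y) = y*(y - 5)*(y^3 - 10*y^2 + 31*y - 30) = y*(y - 5)^2*(y^2 - 5*y + 6) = y*(y - 5)^2*(y - 3)*(y - 2)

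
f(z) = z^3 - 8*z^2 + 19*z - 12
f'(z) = 3*z^2 - 16*z + 19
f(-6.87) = -844.35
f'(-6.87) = 270.51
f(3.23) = -0.39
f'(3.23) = -1.38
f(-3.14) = -181.50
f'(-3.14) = 98.82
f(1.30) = 1.38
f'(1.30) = 3.27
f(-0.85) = -34.54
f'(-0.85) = 34.77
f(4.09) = 0.30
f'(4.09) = 3.74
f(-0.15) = -15.03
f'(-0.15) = 21.47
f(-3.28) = -195.67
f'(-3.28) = 103.76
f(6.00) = 30.00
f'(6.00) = 31.00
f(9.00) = 240.00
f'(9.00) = 118.00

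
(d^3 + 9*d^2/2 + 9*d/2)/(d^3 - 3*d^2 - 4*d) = (2*d^2 + 9*d + 9)/(2*(d^2 - 3*d - 4))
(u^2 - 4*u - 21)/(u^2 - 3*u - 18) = (u - 7)/(u - 6)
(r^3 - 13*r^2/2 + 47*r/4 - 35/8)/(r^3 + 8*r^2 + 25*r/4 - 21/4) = (4*r^2 - 24*r + 35)/(2*(2*r^2 + 17*r + 21))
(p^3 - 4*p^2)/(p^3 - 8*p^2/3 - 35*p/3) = 3*p*(4 - p)/(-3*p^2 + 8*p + 35)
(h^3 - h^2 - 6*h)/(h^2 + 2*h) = h - 3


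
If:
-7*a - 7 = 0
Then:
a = -1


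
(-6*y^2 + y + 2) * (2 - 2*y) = 12*y^3 - 14*y^2 - 2*y + 4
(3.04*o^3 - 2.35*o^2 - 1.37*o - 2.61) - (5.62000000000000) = 3.04*o^3 - 2.35*o^2 - 1.37*o - 8.23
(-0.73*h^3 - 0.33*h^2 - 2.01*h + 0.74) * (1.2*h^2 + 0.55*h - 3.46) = -0.876*h^5 - 0.7975*h^4 - 0.0676999999999999*h^3 + 0.9243*h^2 + 7.3616*h - 2.5604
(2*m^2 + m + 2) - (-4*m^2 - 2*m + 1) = 6*m^2 + 3*m + 1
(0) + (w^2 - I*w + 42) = w^2 - I*w + 42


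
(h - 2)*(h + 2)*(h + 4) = h^3 + 4*h^2 - 4*h - 16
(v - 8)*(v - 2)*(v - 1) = v^3 - 11*v^2 + 26*v - 16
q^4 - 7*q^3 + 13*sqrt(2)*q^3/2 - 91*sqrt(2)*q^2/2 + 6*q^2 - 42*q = q*(q - 7)*(q + sqrt(2)/2)*(q + 6*sqrt(2))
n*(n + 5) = n^2 + 5*n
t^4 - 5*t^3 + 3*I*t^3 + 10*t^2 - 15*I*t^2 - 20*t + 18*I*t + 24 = (t - 3)*(t - 2)*(t - I)*(t + 4*I)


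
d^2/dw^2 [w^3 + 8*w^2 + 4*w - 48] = 6*w + 16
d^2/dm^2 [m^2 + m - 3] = 2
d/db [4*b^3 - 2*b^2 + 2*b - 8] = 12*b^2 - 4*b + 2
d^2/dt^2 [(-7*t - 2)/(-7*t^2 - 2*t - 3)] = 2*(4*(7*t + 1)^2*(7*t + 2) - 7*(21*t + 4)*(7*t^2 + 2*t + 3))/(7*t^2 + 2*t + 3)^3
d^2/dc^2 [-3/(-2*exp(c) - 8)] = 3*(exp(c) - 4)*exp(c)/(2*(exp(c) + 4)^3)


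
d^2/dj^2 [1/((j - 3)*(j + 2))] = 2*((j - 3)^2 + (j - 3)*(j + 2) + (j + 2)^2)/((j - 3)^3*(j + 2)^3)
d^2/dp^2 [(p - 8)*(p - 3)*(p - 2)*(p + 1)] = 12*p^2 - 72*p + 66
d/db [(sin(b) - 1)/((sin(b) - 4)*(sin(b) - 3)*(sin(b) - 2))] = 2*(-sin(b)^3 + 6*sin(b)^2 - 9*sin(b) + 1)*cos(b)/((sin(b) - 4)^2*(sin(b) - 3)^2*(sin(b) - 2)^2)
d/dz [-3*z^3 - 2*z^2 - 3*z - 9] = -9*z^2 - 4*z - 3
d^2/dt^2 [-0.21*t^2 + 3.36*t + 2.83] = -0.420000000000000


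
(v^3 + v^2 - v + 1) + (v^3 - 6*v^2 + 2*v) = 2*v^3 - 5*v^2 + v + 1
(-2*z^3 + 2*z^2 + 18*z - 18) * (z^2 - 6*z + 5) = -2*z^5 + 14*z^4 - 4*z^3 - 116*z^2 + 198*z - 90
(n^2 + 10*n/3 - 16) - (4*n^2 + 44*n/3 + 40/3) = -3*n^2 - 34*n/3 - 88/3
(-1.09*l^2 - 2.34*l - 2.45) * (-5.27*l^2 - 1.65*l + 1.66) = 5.7443*l^4 + 14.1303*l^3 + 14.9631*l^2 + 0.158100000000001*l - 4.067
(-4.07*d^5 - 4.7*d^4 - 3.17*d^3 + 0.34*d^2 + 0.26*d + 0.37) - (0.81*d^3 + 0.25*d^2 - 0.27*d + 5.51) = -4.07*d^5 - 4.7*d^4 - 3.98*d^3 + 0.09*d^2 + 0.53*d - 5.14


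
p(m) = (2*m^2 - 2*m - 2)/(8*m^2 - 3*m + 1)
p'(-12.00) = 0.00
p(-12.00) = 0.26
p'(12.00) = 0.00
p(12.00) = 0.23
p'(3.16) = 0.04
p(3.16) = 0.16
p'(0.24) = 2.22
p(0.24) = -3.19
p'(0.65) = 3.32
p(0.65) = -1.01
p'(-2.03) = -0.02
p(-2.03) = 0.26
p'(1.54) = 0.30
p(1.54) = -0.02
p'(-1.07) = -0.20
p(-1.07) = 0.18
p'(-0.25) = -3.23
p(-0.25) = -0.61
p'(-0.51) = -1.12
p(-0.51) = -0.10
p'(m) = (3 - 16*m)*(2*m^2 - 2*m - 2)/(8*m^2 - 3*m + 1)^2 + (4*m - 2)/(8*m^2 - 3*m + 1) = 2*(5*m^2 + 18*m - 4)/(64*m^4 - 48*m^3 + 25*m^2 - 6*m + 1)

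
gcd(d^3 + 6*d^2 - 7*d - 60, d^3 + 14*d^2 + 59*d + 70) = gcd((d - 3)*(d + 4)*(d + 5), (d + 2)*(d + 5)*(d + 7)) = d + 5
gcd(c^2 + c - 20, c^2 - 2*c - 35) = c + 5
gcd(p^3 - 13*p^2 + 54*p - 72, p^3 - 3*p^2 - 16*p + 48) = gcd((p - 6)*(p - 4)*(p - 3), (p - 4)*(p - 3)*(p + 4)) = p^2 - 7*p + 12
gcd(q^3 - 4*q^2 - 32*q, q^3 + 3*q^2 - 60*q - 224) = q^2 - 4*q - 32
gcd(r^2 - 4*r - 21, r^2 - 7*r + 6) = 1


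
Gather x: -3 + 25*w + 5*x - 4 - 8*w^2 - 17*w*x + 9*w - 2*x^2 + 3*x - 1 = -8*w^2 + 34*w - 2*x^2 + x*(8 - 17*w) - 8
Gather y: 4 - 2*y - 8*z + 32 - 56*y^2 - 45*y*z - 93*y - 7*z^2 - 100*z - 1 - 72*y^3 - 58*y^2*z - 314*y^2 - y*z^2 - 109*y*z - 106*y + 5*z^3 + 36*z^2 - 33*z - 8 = -72*y^3 + y^2*(-58*z - 370) + y*(-z^2 - 154*z - 201) + 5*z^3 + 29*z^2 - 141*z + 27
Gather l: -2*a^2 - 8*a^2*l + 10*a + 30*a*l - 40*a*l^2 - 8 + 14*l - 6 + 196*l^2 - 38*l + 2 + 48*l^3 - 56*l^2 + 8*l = -2*a^2 + 10*a + 48*l^3 + l^2*(140 - 40*a) + l*(-8*a^2 + 30*a - 16) - 12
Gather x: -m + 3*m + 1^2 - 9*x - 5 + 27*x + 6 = 2*m + 18*x + 2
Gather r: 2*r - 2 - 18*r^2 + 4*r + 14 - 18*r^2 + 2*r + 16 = -36*r^2 + 8*r + 28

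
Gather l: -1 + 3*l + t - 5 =3*l + t - 6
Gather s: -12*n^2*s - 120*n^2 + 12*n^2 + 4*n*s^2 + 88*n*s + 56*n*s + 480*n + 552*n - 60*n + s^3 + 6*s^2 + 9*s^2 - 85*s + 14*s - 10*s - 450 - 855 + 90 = -108*n^2 + 972*n + s^3 + s^2*(4*n + 15) + s*(-12*n^2 + 144*n - 81) - 1215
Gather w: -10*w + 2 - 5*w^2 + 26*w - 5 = -5*w^2 + 16*w - 3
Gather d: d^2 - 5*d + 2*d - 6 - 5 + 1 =d^2 - 3*d - 10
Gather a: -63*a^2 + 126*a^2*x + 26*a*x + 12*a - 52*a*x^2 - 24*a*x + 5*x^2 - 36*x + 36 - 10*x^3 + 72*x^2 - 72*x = a^2*(126*x - 63) + a*(-52*x^2 + 2*x + 12) - 10*x^3 + 77*x^2 - 108*x + 36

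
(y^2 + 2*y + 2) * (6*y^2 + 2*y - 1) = 6*y^4 + 14*y^3 + 15*y^2 + 2*y - 2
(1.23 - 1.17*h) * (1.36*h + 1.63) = -1.5912*h^2 - 0.2343*h + 2.0049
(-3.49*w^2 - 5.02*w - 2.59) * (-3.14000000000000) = 10.9586*w^2 + 15.7628*w + 8.1326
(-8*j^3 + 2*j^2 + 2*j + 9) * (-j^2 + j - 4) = 8*j^5 - 10*j^4 + 32*j^3 - 15*j^2 + j - 36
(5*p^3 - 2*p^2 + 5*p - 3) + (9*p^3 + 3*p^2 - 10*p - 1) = 14*p^3 + p^2 - 5*p - 4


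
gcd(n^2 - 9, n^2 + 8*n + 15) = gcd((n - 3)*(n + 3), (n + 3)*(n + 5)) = n + 3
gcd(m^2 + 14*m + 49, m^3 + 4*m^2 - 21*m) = m + 7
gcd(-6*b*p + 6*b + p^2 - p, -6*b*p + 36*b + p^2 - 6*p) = -6*b + p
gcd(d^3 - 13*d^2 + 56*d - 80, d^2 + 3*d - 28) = d - 4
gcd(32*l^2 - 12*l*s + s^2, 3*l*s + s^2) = 1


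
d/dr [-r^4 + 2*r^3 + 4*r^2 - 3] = 2*r*(-2*r^2 + 3*r + 4)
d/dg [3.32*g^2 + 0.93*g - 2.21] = 6.64*g + 0.93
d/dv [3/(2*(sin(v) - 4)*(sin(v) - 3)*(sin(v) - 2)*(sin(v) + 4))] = 3*(-4*sin(v)^3 + 15*sin(v)^2 + 20*sin(v) - 80)*cos(v)/(2*(sin(v) - 4)^2*(sin(v) - 3)^2*(sin(v) - 2)^2*(sin(v) + 4)^2)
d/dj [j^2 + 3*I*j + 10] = 2*j + 3*I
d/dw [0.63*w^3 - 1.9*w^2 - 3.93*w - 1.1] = 1.89*w^2 - 3.8*w - 3.93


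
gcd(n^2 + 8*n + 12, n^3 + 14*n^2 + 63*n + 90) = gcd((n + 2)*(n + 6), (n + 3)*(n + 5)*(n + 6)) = n + 6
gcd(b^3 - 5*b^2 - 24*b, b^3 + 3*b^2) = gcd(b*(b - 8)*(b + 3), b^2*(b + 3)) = b^2 + 3*b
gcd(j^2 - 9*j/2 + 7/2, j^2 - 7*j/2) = j - 7/2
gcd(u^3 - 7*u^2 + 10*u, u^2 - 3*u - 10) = u - 5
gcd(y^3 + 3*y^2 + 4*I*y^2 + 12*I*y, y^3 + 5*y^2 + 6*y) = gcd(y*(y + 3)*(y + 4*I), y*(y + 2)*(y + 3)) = y^2 + 3*y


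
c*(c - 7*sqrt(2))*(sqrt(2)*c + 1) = sqrt(2)*c^3 - 13*c^2 - 7*sqrt(2)*c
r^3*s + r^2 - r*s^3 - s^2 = (r - s)*(r + s)*(r*s + 1)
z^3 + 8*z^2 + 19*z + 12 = (z + 1)*(z + 3)*(z + 4)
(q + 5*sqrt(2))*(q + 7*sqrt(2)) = q^2 + 12*sqrt(2)*q + 70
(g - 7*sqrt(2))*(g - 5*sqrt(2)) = g^2 - 12*sqrt(2)*g + 70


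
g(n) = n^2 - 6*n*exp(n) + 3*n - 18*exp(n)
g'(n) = -6*n*exp(n) + 2*n - 24*exp(n) + 3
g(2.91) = -633.73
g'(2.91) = -752.25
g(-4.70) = 8.08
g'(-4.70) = -6.36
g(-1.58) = -4.00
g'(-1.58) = -3.15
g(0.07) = -19.54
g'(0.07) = -23.05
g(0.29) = -25.43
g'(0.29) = -30.82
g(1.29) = -87.97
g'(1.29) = -109.72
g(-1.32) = -4.91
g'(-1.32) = -3.94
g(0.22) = -23.37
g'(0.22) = -28.11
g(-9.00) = 54.00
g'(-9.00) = -15.00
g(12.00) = -14647751.23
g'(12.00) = -15624432.98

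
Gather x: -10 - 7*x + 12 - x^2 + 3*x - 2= -x^2 - 4*x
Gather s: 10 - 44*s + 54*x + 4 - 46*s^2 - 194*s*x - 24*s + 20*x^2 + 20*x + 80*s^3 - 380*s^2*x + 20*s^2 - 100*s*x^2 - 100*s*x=80*s^3 + s^2*(-380*x - 26) + s*(-100*x^2 - 294*x - 68) + 20*x^2 + 74*x + 14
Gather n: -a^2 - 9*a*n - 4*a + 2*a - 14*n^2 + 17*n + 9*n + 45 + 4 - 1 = -a^2 - 2*a - 14*n^2 + n*(26 - 9*a) + 48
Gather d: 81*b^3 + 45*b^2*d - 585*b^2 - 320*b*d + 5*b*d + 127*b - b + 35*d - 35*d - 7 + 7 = 81*b^3 - 585*b^2 + 126*b + d*(45*b^2 - 315*b)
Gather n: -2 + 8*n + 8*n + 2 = 16*n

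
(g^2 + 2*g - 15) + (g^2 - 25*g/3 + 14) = 2*g^2 - 19*g/3 - 1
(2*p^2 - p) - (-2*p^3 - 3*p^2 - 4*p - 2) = 2*p^3 + 5*p^2 + 3*p + 2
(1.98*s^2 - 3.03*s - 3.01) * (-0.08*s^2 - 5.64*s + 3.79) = -0.1584*s^4 - 10.9248*s^3 + 24.8342*s^2 + 5.4927*s - 11.4079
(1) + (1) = 2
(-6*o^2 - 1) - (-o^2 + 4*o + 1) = -5*o^2 - 4*o - 2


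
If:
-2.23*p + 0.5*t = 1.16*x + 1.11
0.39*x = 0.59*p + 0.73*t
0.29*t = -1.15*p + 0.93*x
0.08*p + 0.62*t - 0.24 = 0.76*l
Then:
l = -0.30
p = -0.30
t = 0.05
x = -0.36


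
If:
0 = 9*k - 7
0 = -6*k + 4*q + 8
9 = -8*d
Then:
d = -9/8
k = 7/9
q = -5/6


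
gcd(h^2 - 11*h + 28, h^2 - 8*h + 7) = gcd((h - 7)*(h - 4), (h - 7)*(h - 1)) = h - 7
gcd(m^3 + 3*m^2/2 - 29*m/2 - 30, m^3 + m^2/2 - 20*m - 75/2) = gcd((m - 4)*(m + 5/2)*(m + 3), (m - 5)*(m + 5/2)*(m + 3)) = m^2 + 11*m/2 + 15/2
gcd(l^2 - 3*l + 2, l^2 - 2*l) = l - 2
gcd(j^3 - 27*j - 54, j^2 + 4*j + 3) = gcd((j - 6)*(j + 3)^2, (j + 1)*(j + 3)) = j + 3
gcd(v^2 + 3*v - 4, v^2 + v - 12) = v + 4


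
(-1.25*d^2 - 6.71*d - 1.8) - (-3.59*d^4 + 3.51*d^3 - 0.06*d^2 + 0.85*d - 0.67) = 3.59*d^4 - 3.51*d^3 - 1.19*d^2 - 7.56*d - 1.13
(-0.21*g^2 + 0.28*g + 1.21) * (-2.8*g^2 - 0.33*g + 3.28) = 0.588*g^4 - 0.7147*g^3 - 4.1692*g^2 + 0.5191*g + 3.9688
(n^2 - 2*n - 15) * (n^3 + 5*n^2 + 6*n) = n^5 + 3*n^4 - 19*n^3 - 87*n^2 - 90*n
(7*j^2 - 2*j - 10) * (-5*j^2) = -35*j^4 + 10*j^3 + 50*j^2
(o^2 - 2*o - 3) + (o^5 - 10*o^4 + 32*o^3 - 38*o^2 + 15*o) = o^5 - 10*o^4 + 32*o^3 - 37*o^2 + 13*o - 3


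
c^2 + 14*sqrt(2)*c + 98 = (c + 7*sqrt(2))^2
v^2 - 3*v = v*(v - 3)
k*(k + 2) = k^2 + 2*k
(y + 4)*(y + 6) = y^2 + 10*y + 24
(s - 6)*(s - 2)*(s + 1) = s^3 - 7*s^2 + 4*s + 12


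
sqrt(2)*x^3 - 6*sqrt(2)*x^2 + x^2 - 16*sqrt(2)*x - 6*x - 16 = (x - 8)*(x + 2)*(sqrt(2)*x + 1)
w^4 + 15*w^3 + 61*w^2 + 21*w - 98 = (w - 1)*(w + 2)*(w + 7)^2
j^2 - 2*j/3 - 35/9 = (j - 7/3)*(j + 5/3)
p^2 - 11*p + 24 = (p - 8)*(p - 3)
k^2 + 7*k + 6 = (k + 1)*(k + 6)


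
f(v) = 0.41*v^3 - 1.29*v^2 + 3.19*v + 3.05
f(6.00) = 64.31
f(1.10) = 5.54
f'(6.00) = 31.99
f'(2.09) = 3.17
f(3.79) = 18.93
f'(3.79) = 11.08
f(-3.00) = -29.20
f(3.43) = 15.36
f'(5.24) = 23.44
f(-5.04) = -98.29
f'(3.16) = 7.32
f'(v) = 1.23*v^2 - 2.58*v + 3.19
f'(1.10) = 1.84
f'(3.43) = 8.81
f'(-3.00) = 22.00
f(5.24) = 43.34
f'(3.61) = 9.91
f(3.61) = 17.04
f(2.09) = 7.83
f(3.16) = 13.19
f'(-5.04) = 47.44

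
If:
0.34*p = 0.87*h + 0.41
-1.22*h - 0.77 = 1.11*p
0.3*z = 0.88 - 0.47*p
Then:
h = -0.52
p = -0.12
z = 3.13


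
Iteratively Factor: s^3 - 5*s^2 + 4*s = (s)*(s^2 - 5*s + 4) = s*(s - 4)*(s - 1)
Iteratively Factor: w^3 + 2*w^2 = (w)*(w^2 + 2*w) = w^2*(w + 2)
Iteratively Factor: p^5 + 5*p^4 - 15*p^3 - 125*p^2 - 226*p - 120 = (p + 3)*(p^4 + 2*p^3 - 21*p^2 - 62*p - 40) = (p + 2)*(p + 3)*(p^3 - 21*p - 20) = (p + 1)*(p + 2)*(p + 3)*(p^2 - p - 20) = (p - 5)*(p + 1)*(p + 2)*(p + 3)*(p + 4)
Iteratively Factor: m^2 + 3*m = (m + 3)*(m)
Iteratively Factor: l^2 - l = (l)*(l - 1)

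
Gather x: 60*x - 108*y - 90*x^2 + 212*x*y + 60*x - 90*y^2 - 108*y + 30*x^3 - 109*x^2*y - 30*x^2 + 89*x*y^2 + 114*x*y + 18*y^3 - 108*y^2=30*x^3 + x^2*(-109*y - 120) + x*(89*y^2 + 326*y + 120) + 18*y^3 - 198*y^2 - 216*y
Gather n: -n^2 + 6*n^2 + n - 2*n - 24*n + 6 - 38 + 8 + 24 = 5*n^2 - 25*n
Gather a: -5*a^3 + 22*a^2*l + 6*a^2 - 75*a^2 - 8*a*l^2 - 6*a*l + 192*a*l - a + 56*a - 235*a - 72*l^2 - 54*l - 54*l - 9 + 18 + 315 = -5*a^3 + a^2*(22*l - 69) + a*(-8*l^2 + 186*l - 180) - 72*l^2 - 108*l + 324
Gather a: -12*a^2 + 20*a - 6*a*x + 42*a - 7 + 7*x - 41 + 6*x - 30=-12*a^2 + a*(62 - 6*x) + 13*x - 78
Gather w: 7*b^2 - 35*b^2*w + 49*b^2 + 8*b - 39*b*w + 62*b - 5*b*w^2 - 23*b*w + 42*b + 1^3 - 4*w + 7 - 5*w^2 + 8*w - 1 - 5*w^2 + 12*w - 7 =56*b^2 + 112*b + w^2*(-5*b - 10) + w*(-35*b^2 - 62*b + 16)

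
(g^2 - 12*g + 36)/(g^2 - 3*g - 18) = (g - 6)/(g + 3)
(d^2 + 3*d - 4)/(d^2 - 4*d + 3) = (d + 4)/(d - 3)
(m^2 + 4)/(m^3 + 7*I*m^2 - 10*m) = (m - 2*I)/(m*(m + 5*I))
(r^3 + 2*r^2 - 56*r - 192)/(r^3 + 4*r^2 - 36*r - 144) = (r - 8)/(r - 6)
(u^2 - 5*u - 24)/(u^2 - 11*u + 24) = (u + 3)/(u - 3)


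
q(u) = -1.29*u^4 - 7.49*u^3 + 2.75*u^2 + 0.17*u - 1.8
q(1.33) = -18.37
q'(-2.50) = -73.39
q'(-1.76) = -50.98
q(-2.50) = 81.60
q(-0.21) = -1.65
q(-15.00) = -39413.10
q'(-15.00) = 12276.92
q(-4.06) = 193.59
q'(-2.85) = -78.57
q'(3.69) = -544.74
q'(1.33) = -44.40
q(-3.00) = 120.18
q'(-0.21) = -1.93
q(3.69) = -579.22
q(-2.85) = 108.33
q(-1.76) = 34.88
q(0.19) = -1.72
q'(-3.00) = -79.24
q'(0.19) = 0.37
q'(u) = -5.16*u^3 - 22.47*u^2 + 5.5*u + 0.17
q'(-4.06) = -47.22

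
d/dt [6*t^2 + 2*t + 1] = 12*t + 2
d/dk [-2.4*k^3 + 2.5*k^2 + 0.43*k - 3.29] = -7.2*k^2 + 5.0*k + 0.43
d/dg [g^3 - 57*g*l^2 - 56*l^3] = 3*g^2 - 57*l^2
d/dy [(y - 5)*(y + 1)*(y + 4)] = 3*y^2 - 21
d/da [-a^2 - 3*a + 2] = -2*a - 3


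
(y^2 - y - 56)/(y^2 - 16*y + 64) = (y + 7)/(y - 8)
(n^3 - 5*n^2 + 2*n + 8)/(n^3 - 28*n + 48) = (n + 1)/(n + 6)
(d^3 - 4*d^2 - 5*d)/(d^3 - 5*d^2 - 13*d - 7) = d*(d - 5)/(d^2 - 6*d - 7)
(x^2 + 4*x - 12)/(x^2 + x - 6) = (x + 6)/(x + 3)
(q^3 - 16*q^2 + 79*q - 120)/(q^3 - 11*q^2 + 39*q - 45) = (q - 8)/(q - 3)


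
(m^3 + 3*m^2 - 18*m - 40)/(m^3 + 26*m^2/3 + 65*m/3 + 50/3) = 3*(m - 4)/(3*m + 5)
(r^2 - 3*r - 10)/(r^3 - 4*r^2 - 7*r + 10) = 1/(r - 1)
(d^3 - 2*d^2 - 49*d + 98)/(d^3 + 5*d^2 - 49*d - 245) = (d - 2)/(d + 5)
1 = 1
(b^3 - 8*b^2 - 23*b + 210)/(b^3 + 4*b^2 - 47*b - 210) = (b - 6)/(b + 6)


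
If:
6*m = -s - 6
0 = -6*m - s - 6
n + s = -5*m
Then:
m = -s/6 - 1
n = 5 - s/6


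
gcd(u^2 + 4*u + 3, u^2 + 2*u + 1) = u + 1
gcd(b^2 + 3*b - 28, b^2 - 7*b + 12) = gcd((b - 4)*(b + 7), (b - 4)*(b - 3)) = b - 4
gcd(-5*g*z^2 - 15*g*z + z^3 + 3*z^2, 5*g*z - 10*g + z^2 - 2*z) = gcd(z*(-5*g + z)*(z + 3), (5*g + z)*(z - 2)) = 1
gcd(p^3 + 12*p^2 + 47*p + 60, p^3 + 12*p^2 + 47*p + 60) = p^3 + 12*p^2 + 47*p + 60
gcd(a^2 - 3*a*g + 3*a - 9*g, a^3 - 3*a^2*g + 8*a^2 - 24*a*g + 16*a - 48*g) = a - 3*g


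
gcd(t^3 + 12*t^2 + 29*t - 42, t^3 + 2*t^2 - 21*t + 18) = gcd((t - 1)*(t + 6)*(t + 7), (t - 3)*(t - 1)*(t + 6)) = t^2 + 5*t - 6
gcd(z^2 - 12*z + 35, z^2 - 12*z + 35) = z^2 - 12*z + 35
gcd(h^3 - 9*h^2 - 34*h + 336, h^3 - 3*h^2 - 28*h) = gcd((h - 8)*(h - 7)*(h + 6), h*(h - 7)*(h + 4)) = h - 7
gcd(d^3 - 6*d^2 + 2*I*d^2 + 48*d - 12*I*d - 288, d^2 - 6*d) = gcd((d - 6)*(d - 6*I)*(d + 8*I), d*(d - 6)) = d - 6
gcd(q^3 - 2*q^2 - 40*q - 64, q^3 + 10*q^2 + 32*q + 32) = q^2 + 6*q + 8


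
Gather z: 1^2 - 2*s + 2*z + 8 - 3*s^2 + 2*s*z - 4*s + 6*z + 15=-3*s^2 - 6*s + z*(2*s + 8) + 24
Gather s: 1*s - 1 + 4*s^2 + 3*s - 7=4*s^2 + 4*s - 8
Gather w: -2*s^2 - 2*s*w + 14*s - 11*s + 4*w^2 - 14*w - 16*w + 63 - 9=-2*s^2 + 3*s + 4*w^2 + w*(-2*s - 30) + 54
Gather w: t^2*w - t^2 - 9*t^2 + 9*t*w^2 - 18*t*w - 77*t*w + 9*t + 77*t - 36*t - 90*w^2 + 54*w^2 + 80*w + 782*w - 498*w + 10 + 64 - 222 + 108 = -10*t^2 + 50*t + w^2*(9*t - 36) + w*(t^2 - 95*t + 364) - 40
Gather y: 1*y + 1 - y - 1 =0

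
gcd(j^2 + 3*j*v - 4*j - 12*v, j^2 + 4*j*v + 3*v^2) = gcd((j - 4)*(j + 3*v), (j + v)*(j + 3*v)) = j + 3*v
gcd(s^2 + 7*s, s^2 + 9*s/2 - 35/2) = s + 7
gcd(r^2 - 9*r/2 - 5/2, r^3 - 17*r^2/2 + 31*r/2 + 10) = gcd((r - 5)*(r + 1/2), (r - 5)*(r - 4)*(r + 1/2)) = r^2 - 9*r/2 - 5/2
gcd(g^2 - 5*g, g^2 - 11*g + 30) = g - 5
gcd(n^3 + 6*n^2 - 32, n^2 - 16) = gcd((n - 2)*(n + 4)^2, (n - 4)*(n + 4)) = n + 4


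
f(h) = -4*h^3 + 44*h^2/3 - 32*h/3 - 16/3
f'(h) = -12*h^2 + 88*h/3 - 32/3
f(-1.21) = 36.13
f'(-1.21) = -63.73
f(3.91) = -61.92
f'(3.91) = -79.43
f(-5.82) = 1342.09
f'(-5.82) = -587.86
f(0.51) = -7.49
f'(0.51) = 1.17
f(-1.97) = 103.18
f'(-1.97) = -115.02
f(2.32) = -1.09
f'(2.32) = -7.20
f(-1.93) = 98.64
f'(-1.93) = -111.98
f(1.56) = -1.47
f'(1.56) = 5.89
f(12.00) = -4933.33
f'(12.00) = -1386.67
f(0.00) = -5.33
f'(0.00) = -10.67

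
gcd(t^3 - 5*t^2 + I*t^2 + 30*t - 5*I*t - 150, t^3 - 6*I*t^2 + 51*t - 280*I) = t - 5*I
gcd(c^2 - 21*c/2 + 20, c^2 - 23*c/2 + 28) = c - 8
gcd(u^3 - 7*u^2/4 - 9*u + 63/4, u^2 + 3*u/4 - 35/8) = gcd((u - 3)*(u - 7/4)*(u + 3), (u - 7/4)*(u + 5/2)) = u - 7/4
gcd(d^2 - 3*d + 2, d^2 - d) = d - 1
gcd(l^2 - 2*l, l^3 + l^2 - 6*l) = l^2 - 2*l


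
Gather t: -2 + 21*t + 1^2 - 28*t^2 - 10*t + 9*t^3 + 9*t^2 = 9*t^3 - 19*t^2 + 11*t - 1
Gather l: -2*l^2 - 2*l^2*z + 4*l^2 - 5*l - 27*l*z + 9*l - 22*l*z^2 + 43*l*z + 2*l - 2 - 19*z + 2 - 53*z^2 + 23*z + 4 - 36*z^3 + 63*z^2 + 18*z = l^2*(2 - 2*z) + l*(-22*z^2 + 16*z + 6) - 36*z^3 + 10*z^2 + 22*z + 4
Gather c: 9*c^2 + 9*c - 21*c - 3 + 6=9*c^2 - 12*c + 3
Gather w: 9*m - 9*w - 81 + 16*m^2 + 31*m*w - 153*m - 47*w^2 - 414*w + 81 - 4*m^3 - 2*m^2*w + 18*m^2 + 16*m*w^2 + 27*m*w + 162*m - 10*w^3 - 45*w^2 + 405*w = -4*m^3 + 34*m^2 + 18*m - 10*w^3 + w^2*(16*m - 92) + w*(-2*m^2 + 58*m - 18)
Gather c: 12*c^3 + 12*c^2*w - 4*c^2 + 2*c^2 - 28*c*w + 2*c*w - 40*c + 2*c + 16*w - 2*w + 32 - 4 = 12*c^3 + c^2*(12*w - 2) + c*(-26*w - 38) + 14*w + 28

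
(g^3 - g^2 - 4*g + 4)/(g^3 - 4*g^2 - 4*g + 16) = (g - 1)/(g - 4)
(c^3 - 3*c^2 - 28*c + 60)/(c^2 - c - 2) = (c^2 - c - 30)/(c + 1)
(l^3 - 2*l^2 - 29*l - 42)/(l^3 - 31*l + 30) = (l^3 - 2*l^2 - 29*l - 42)/(l^3 - 31*l + 30)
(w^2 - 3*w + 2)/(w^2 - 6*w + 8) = (w - 1)/(w - 4)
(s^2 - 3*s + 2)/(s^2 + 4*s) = (s^2 - 3*s + 2)/(s*(s + 4))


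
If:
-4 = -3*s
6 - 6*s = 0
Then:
No Solution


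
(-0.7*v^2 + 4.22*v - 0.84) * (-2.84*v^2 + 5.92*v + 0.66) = 1.988*v^4 - 16.1288*v^3 + 26.906*v^2 - 2.1876*v - 0.5544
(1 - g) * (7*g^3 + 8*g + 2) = -7*g^4 + 7*g^3 - 8*g^2 + 6*g + 2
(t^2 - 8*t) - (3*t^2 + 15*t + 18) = -2*t^2 - 23*t - 18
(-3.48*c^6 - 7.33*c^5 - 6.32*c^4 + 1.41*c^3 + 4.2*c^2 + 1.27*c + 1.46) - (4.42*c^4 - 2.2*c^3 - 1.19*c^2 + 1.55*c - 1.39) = -3.48*c^6 - 7.33*c^5 - 10.74*c^4 + 3.61*c^3 + 5.39*c^2 - 0.28*c + 2.85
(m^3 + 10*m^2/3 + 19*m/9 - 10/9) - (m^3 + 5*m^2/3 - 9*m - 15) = 5*m^2/3 + 100*m/9 + 125/9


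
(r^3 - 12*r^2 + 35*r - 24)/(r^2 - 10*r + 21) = (r^2 - 9*r + 8)/(r - 7)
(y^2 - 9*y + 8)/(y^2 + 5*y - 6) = (y - 8)/(y + 6)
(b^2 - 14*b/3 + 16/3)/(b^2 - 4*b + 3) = (3*b^2 - 14*b + 16)/(3*(b^2 - 4*b + 3))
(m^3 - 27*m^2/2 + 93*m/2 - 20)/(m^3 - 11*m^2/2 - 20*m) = (2*m^2 - 11*m + 5)/(m*(2*m + 5))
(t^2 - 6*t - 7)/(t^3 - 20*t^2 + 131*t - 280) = (t + 1)/(t^2 - 13*t + 40)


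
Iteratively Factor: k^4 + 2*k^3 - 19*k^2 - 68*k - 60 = (k + 3)*(k^3 - k^2 - 16*k - 20) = (k + 2)*(k + 3)*(k^2 - 3*k - 10) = (k + 2)^2*(k + 3)*(k - 5)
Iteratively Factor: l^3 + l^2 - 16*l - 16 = (l - 4)*(l^2 + 5*l + 4) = (l - 4)*(l + 1)*(l + 4)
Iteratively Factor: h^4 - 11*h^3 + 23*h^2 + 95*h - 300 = (h - 4)*(h^3 - 7*h^2 - 5*h + 75) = (h - 5)*(h - 4)*(h^2 - 2*h - 15) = (h - 5)^2*(h - 4)*(h + 3)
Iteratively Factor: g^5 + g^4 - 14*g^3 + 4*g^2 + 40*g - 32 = (g - 1)*(g^4 + 2*g^3 - 12*g^2 - 8*g + 32) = (g - 1)*(g + 4)*(g^3 - 2*g^2 - 4*g + 8) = (g - 2)*(g - 1)*(g + 4)*(g^2 - 4) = (g - 2)*(g - 1)*(g + 2)*(g + 4)*(g - 2)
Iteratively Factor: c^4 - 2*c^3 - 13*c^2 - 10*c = (c + 1)*(c^3 - 3*c^2 - 10*c) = (c - 5)*(c + 1)*(c^2 + 2*c) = (c - 5)*(c + 1)*(c + 2)*(c)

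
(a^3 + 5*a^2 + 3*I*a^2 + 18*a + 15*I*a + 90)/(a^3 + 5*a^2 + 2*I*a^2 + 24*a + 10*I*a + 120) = (a - 3*I)/(a - 4*I)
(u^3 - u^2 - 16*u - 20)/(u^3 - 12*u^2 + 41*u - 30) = (u^2 + 4*u + 4)/(u^2 - 7*u + 6)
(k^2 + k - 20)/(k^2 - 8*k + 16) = (k + 5)/(k - 4)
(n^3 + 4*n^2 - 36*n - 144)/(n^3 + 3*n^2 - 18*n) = (n^2 - 2*n - 24)/(n*(n - 3))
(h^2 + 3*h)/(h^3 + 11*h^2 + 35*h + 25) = h*(h + 3)/(h^3 + 11*h^2 + 35*h + 25)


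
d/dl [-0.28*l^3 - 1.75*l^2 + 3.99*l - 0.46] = -0.84*l^2 - 3.5*l + 3.99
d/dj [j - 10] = 1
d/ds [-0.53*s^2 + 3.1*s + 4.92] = 3.1 - 1.06*s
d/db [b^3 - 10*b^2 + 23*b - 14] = 3*b^2 - 20*b + 23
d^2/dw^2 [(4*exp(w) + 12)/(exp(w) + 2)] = 4*(exp(w) - 2)*exp(w)/(exp(3*w) + 6*exp(2*w) + 12*exp(w) + 8)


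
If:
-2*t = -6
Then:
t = 3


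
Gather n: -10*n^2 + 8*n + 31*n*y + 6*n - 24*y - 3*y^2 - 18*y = -10*n^2 + n*(31*y + 14) - 3*y^2 - 42*y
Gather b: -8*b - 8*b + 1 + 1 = 2 - 16*b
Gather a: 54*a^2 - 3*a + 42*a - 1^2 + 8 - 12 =54*a^2 + 39*a - 5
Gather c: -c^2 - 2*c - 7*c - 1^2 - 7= -c^2 - 9*c - 8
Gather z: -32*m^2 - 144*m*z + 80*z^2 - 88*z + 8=-32*m^2 + 80*z^2 + z*(-144*m - 88) + 8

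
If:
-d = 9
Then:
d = -9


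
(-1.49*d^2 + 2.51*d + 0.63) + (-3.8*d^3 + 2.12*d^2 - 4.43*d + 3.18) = -3.8*d^3 + 0.63*d^2 - 1.92*d + 3.81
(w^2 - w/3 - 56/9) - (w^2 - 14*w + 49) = 41*w/3 - 497/9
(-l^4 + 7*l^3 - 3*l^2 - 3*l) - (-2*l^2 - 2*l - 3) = -l^4 + 7*l^3 - l^2 - l + 3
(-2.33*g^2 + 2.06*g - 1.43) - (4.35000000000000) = -2.33*g^2 + 2.06*g - 5.78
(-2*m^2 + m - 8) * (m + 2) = -2*m^3 - 3*m^2 - 6*m - 16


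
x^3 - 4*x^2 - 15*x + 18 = (x - 6)*(x - 1)*(x + 3)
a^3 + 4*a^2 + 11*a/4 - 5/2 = (a - 1/2)*(a + 2)*(a + 5/2)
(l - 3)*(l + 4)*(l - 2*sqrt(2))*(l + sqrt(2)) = l^4 - sqrt(2)*l^3 + l^3 - 16*l^2 - sqrt(2)*l^2 - 4*l + 12*sqrt(2)*l + 48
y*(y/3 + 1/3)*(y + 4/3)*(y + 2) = y^4/3 + 13*y^3/9 + 2*y^2 + 8*y/9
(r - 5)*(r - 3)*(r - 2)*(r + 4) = r^4 - 6*r^3 - 9*r^2 + 94*r - 120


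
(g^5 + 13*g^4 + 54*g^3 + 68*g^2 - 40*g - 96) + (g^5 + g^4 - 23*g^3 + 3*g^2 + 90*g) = 2*g^5 + 14*g^4 + 31*g^3 + 71*g^2 + 50*g - 96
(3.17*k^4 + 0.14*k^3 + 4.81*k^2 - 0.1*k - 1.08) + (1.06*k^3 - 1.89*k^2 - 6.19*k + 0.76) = 3.17*k^4 + 1.2*k^3 + 2.92*k^2 - 6.29*k - 0.32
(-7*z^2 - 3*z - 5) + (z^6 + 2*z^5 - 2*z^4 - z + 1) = z^6 + 2*z^5 - 2*z^4 - 7*z^2 - 4*z - 4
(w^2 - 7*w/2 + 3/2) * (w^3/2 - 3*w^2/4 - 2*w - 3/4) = w^5/2 - 5*w^4/2 + 11*w^3/8 + 41*w^2/8 - 3*w/8 - 9/8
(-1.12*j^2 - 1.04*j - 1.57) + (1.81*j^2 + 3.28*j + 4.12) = 0.69*j^2 + 2.24*j + 2.55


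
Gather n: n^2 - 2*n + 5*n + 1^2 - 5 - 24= n^2 + 3*n - 28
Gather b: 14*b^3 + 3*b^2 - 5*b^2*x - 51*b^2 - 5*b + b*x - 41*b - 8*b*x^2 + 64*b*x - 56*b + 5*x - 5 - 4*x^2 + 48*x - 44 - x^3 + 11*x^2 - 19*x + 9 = 14*b^3 + b^2*(-5*x - 48) + b*(-8*x^2 + 65*x - 102) - x^3 + 7*x^2 + 34*x - 40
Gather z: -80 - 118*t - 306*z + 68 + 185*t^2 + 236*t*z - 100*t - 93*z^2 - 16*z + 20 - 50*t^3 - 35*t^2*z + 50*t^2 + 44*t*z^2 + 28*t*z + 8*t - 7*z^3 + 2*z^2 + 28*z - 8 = -50*t^3 + 235*t^2 - 210*t - 7*z^3 + z^2*(44*t - 91) + z*(-35*t^2 + 264*t - 294)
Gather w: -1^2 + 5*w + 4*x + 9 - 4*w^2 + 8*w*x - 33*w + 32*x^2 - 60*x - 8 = -4*w^2 + w*(8*x - 28) + 32*x^2 - 56*x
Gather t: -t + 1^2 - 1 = -t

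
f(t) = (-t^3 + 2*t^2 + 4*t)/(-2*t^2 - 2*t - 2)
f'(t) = (4*t + 2)*(-t^3 + 2*t^2 + 4*t)/(-2*t^2 - 2*t - 2)^2 + (-3*t^2 + 4*t + 4)/(-2*t^2 - 2*t - 2)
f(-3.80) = -2.94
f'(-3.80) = 0.67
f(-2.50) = -1.91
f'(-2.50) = 1.00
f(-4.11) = -3.15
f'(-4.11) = 0.64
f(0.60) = -0.74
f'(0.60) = -0.53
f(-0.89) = 0.70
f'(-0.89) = 1.68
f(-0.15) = 0.32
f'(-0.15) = -2.16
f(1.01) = -0.83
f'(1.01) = 0.01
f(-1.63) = -0.77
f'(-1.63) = 1.73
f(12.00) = 4.43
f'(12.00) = 0.50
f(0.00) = 0.00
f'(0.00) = -2.00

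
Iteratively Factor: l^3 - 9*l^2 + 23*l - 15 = (l - 5)*(l^2 - 4*l + 3) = (l - 5)*(l - 3)*(l - 1)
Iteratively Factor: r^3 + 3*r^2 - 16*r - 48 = (r + 3)*(r^2 - 16) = (r - 4)*(r + 3)*(r + 4)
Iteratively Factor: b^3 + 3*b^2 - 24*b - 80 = (b + 4)*(b^2 - b - 20) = (b - 5)*(b + 4)*(b + 4)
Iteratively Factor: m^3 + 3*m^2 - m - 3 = (m - 1)*(m^2 + 4*m + 3) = (m - 1)*(m + 3)*(m + 1)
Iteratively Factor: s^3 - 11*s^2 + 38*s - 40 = (s - 4)*(s^2 - 7*s + 10) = (s - 4)*(s - 2)*(s - 5)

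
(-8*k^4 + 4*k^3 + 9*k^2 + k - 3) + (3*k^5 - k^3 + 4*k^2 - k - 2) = 3*k^5 - 8*k^4 + 3*k^3 + 13*k^2 - 5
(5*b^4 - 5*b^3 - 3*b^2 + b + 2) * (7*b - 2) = 35*b^5 - 45*b^4 - 11*b^3 + 13*b^2 + 12*b - 4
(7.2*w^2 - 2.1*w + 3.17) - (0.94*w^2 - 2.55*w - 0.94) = 6.26*w^2 + 0.45*w + 4.11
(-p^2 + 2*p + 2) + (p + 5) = -p^2 + 3*p + 7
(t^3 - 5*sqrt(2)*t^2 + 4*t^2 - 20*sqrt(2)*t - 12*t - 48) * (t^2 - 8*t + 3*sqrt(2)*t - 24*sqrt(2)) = t^5 - 4*t^4 - 2*sqrt(2)*t^4 - 74*t^3 + 8*sqrt(2)*t^3 + 28*sqrt(2)*t^2 + 168*t^2 + 144*sqrt(2)*t + 1344*t + 1152*sqrt(2)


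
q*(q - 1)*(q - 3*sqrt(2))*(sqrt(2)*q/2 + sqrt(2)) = sqrt(2)*q^4/2 - 3*q^3 + sqrt(2)*q^3/2 - 3*q^2 - sqrt(2)*q^2 + 6*q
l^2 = l^2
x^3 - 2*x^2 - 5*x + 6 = (x - 3)*(x - 1)*(x + 2)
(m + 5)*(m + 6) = m^2 + 11*m + 30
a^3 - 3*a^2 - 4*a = a*(a - 4)*(a + 1)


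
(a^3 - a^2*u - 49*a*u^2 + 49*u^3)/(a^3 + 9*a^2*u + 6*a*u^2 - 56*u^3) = (-a^2 + 8*a*u - 7*u^2)/(-a^2 - 2*a*u + 8*u^2)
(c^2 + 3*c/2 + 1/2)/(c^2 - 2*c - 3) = (c + 1/2)/(c - 3)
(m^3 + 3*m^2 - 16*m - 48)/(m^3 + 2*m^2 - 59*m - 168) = (m^2 - 16)/(m^2 - m - 56)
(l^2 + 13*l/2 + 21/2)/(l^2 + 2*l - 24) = (2*l^2 + 13*l + 21)/(2*(l^2 + 2*l - 24))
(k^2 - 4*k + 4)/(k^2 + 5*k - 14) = (k - 2)/(k + 7)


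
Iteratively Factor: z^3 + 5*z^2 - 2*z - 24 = (z + 3)*(z^2 + 2*z - 8) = (z - 2)*(z + 3)*(z + 4)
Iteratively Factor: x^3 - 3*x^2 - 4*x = (x + 1)*(x^2 - 4*x) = x*(x + 1)*(x - 4)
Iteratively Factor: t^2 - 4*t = (t)*(t - 4)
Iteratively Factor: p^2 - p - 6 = (p + 2)*(p - 3)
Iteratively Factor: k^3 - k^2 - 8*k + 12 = (k + 3)*(k^2 - 4*k + 4) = (k - 2)*(k + 3)*(k - 2)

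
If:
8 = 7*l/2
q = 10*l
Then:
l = 16/7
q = 160/7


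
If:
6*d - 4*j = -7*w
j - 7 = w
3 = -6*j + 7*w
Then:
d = -107/6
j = 52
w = 45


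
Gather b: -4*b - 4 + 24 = 20 - 4*b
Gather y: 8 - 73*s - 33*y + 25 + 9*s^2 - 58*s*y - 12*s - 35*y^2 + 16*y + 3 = 9*s^2 - 85*s - 35*y^2 + y*(-58*s - 17) + 36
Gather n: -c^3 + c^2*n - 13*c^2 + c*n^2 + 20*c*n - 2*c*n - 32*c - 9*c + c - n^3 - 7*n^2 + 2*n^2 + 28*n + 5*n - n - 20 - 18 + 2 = -c^3 - 13*c^2 - 40*c - n^3 + n^2*(c - 5) + n*(c^2 + 18*c + 32) - 36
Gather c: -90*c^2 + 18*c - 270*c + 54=-90*c^2 - 252*c + 54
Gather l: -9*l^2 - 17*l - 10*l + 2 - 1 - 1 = -9*l^2 - 27*l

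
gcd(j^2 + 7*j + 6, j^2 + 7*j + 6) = j^2 + 7*j + 6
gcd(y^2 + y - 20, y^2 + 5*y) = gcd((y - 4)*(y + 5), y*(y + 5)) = y + 5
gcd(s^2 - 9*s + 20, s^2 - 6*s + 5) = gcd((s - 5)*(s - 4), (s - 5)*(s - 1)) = s - 5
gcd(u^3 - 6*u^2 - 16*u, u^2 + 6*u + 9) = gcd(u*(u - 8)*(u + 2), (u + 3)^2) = 1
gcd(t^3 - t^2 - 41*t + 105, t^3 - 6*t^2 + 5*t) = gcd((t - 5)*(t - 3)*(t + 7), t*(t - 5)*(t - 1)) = t - 5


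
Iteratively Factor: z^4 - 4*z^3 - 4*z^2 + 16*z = (z)*(z^3 - 4*z^2 - 4*z + 16) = z*(z + 2)*(z^2 - 6*z + 8) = z*(z - 2)*(z + 2)*(z - 4)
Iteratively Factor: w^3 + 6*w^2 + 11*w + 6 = (w + 3)*(w^2 + 3*w + 2) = (w + 2)*(w + 3)*(w + 1)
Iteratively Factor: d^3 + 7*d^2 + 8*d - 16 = (d + 4)*(d^2 + 3*d - 4) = (d + 4)^2*(d - 1)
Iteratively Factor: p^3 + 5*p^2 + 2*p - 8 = (p + 2)*(p^2 + 3*p - 4) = (p - 1)*(p + 2)*(p + 4)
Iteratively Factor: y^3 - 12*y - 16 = (y - 4)*(y^2 + 4*y + 4) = (y - 4)*(y + 2)*(y + 2)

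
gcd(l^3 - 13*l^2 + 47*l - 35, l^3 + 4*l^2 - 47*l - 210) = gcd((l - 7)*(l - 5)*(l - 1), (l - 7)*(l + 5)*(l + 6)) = l - 7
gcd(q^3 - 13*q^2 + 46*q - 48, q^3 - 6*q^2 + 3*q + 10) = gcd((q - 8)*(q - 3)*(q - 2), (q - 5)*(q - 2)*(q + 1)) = q - 2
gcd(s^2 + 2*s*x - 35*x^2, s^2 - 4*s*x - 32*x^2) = 1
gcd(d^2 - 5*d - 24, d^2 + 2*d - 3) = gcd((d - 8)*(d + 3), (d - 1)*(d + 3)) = d + 3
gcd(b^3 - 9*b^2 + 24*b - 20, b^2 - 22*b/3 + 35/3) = b - 5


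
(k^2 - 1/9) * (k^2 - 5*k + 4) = k^4 - 5*k^3 + 35*k^2/9 + 5*k/9 - 4/9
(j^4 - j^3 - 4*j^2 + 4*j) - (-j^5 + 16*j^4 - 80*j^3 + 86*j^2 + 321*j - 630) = j^5 - 15*j^4 + 79*j^3 - 90*j^2 - 317*j + 630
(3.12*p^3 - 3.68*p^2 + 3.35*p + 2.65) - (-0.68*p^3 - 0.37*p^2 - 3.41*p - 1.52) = 3.8*p^3 - 3.31*p^2 + 6.76*p + 4.17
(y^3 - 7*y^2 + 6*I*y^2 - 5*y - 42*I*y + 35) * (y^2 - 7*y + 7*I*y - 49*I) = y^5 - 14*y^4 + 13*I*y^4 + 2*y^3 - 182*I*y^3 + 658*y^2 + 602*I*y^2 - 2303*y + 490*I*y - 1715*I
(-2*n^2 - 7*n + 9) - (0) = -2*n^2 - 7*n + 9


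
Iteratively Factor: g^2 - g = (g - 1)*(g)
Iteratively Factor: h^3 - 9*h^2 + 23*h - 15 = (h - 5)*(h^2 - 4*h + 3) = (h - 5)*(h - 3)*(h - 1)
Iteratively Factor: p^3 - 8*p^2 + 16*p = (p - 4)*(p^2 - 4*p) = (p - 4)^2*(p)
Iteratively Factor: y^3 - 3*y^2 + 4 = (y - 2)*(y^2 - y - 2) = (y - 2)^2*(y + 1)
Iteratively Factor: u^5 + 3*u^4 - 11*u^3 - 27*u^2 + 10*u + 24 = (u + 1)*(u^4 + 2*u^3 - 13*u^2 - 14*u + 24) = (u - 3)*(u + 1)*(u^3 + 5*u^2 + 2*u - 8) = (u - 3)*(u + 1)*(u + 2)*(u^2 + 3*u - 4) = (u - 3)*(u + 1)*(u + 2)*(u + 4)*(u - 1)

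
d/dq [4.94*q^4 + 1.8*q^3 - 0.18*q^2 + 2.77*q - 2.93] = 19.76*q^3 + 5.4*q^2 - 0.36*q + 2.77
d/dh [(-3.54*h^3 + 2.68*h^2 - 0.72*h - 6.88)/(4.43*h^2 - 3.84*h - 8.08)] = (-15.6822*h^4 + 27.1872*h^3 + 78.708*h^2 + 17.648*h - 20.6016)/(19.6249*h^4 - 34.0224*h^3 - 56.8432*h^2 + 62.0544*h + 65.2864)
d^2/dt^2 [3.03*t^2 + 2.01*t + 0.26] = 6.06000000000000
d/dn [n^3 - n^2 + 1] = n*(3*n - 2)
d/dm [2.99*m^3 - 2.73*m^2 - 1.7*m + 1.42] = 8.97*m^2 - 5.46*m - 1.7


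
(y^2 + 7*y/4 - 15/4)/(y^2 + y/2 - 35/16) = 4*(y + 3)/(4*y + 7)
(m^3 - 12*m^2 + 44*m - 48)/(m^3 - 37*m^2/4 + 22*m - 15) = 4*(m - 4)/(4*m - 5)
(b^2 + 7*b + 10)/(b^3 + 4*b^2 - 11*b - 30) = 1/(b - 3)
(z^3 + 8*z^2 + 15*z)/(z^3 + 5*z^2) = (z + 3)/z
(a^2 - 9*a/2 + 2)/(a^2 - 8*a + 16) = (a - 1/2)/(a - 4)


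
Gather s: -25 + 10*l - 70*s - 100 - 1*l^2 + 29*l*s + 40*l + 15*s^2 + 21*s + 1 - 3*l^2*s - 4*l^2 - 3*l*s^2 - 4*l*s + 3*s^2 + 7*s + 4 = -5*l^2 + 50*l + s^2*(18 - 3*l) + s*(-3*l^2 + 25*l - 42) - 120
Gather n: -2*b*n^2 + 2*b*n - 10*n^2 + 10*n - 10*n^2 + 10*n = n^2*(-2*b - 20) + n*(2*b + 20)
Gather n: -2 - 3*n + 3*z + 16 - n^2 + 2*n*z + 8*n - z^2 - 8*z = -n^2 + n*(2*z + 5) - z^2 - 5*z + 14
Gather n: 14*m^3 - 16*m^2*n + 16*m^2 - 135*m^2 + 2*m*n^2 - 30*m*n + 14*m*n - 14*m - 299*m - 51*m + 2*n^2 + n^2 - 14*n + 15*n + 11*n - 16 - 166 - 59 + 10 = 14*m^3 - 119*m^2 - 364*m + n^2*(2*m + 3) + n*(-16*m^2 - 16*m + 12) - 231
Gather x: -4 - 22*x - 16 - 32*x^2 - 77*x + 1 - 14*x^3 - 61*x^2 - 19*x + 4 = -14*x^3 - 93*x^2 - 118*x - 15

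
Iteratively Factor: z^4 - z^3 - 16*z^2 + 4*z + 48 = (z - 4)*(z^3 + 3*z^2 - 4*z - 12) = (z - 4)*(z + 3)*(z^2 - 4) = (z - 4)*(z - 2)*(z + 3)*(z + 2)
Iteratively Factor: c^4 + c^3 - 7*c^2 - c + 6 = (c - 1)*(c^3 + 2*c^2 - 5*c - 6) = (c - 1)*(c + 3)*(c^2 - c - 2) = (c - 1)*(c + 1)*(c + 3)*(c - 2)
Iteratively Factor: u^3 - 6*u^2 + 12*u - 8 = (u - 2)*(u^2 - 4*u + 4) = (u - 2)^2*(u - 2)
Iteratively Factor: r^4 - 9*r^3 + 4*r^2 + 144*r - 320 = (r - 5)*(r^3 - 4*r^2 - 16*r + 64) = (r - 5)*(r - 4)*(r^2 - 16) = (r - 5)*(r - 4)^2*(r + 4)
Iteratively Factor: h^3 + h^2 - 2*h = (h)*(h^2 + h - 2) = h*(h - 1)*(h + 2)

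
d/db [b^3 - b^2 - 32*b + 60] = 3*b^2 - 2*b - 32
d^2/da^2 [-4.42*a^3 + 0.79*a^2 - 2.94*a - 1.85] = 1.58 - 26.52*a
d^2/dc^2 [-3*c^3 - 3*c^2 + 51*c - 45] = -18*c - 6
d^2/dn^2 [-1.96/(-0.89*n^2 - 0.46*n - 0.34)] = (-3.105032*n^2 - 1.604848*n + 1.96*(1.78*n + 0.46)*(3.56*n + 0.92) - 1.186192)/(0.89*n^2 + 0.46*n + 0.34)^3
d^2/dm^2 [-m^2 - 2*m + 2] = -2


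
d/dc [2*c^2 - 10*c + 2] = 4*c - 10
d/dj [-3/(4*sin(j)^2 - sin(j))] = 3*(8/tan(j) - cos(j)/sin(j)^2)/(4*sin(j) - 1)^2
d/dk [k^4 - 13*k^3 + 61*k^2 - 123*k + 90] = 4*k^3 - 39*k^2 + 122*k - 123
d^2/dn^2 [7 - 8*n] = 0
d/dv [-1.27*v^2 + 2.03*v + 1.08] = 2.03 - 2.54*v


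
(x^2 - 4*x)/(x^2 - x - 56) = x*(4 - x)/(-x^2 + x + 56)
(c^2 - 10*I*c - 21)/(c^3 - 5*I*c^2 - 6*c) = (c - 7*I)/(c*(c - 2*I))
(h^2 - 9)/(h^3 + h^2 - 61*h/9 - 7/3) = 9*(h - 3)/(9*h^2 - 18*h - 7)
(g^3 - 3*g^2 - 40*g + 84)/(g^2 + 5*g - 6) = (g^2 - 9*g + 14)/(g - 1)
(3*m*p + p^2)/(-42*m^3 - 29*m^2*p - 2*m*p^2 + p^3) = p/(-14*m^2 - 5*m*p + p^2)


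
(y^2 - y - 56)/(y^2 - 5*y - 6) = (-y^2 + y + 56)/(-y^2 + 5*y + 6)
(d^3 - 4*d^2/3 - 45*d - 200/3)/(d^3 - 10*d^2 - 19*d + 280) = (d + 5/3)/(d - 7)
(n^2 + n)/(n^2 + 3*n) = (n + 1)/(n + 3)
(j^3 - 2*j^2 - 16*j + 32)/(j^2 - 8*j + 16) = (j^2 + 2*j - 8)/(j - 4)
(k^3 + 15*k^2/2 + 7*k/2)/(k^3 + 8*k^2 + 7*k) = (k + 1/2)/(k + 1)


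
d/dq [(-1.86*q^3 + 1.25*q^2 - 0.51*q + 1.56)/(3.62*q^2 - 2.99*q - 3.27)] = (-6.7332*q^4 + 11.1228*q^3 + 16.3553*q^2 - 19.4694*q + 6.3321)/(13.1044*q^4 - 21.6476*q^3 - 14.7347*q^2 + 19.5546*q + 10.6929)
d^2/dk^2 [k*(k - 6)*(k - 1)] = 6*k - 14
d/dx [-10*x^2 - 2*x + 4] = -20*x - 2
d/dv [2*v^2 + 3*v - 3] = 4*v + 3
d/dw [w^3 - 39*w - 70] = 3*w^2 - 39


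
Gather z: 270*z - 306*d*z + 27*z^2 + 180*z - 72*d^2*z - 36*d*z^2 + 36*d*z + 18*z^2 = z^2*(45 - 36*d) + z*(-72*d^2 - 270*d + 450)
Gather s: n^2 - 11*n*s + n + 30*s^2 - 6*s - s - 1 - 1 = n^2 + n + 30*s^2 + s*(-11*n - 7) - 2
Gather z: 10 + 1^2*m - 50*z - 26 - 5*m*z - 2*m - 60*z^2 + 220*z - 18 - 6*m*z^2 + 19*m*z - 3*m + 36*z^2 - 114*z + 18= -4*m + z^2*(-6*m - 24) + z*(14*m + 56) - 16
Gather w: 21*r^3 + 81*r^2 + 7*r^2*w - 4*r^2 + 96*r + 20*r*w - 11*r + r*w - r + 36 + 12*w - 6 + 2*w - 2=21*r^3 + 77*r^2 + 84*r + w*(7*r^2 + 21*r + 14) + 28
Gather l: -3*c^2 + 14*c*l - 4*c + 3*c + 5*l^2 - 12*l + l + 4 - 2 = -3*c^2 - c + 5*l^2 + l*(14*c - 11) + 2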